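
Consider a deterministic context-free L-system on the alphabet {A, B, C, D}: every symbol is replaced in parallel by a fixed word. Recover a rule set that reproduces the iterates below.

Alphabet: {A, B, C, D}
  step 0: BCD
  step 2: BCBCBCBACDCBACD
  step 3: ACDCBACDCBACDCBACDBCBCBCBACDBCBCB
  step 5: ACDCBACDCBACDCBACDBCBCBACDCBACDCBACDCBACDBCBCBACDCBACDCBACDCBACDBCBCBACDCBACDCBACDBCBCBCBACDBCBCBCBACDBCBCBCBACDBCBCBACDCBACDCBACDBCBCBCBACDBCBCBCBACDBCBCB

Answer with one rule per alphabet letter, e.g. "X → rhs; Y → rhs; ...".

A->B, B->ACD, C->CB, D->CB

  step 2 ⇒ step 3: BCBCBCBACDCBACD ⇒ ACD·CB·ACD·CB·ACD·CB·ACD·B·CB·CB·CB·ACD·B·CB·CB
    A ↦ B
    B ↦ ACD
    C ↦ CB
    D ↦ CB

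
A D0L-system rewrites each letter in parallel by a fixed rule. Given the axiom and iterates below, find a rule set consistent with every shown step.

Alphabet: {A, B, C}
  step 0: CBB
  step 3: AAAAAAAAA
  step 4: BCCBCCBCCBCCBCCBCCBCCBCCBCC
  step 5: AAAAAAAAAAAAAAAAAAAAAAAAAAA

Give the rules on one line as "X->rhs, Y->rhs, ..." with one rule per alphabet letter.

  step 4 ⇒ step 5: BCCBCCBCCBCCBCCBCCBCCBCCBCC ⇒ A·A·A·A·A·A·A·A·A·A·A·A·A·A·A·A·A·A·A·A·A·A·A·A·A·A·A
    B ↦ A
    C ↦ A
  step 3 ⇒ step 4: AAAAAAAAA ⇒ BCC·BCC·BCC·BCC·BCC·BCC·BCC·BCC·BCC
    A ↦ BCC

A->BCC, B->A, C->A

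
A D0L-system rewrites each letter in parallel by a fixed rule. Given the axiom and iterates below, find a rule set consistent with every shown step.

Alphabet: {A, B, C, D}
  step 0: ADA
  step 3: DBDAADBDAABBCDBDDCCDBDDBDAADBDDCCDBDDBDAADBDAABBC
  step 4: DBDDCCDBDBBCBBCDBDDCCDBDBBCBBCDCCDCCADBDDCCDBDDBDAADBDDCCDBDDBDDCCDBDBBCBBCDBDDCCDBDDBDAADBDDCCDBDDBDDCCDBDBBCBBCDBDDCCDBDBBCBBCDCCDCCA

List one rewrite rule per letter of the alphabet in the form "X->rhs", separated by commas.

  step 3 ⇒ step 4: DBDAADBDAABBCDBDDCCDBDDBDAADBDDCCDBDDBDAADBDAABBC ⇒ DBD·DCC·DBD·BBC·BBC·DBD·DCC·DBD·BBC·BBC·DCC·DCC·A·DBD·DCC·DBD·DBD·A·A·DBD·DCC·DBD·DBD·DCC·DBD·BBC·BBC·DBD·DCC·DBD·DBD·A·A·DBD·DCC·DBD·DBD·DCC·DBD·BBC·BBC·DBD·DCC·DBD·BBC·BBC·DCC·DCC·A
    A ↦ BBC
    B ↦ DCC
    C ↦ A
    D ↦ DBD

A->BBC, B->DCC, C->A, D->DBD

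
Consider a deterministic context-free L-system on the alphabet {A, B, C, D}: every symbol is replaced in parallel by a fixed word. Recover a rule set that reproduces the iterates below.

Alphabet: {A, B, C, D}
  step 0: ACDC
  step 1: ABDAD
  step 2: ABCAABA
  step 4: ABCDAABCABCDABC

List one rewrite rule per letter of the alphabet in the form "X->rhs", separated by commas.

A->AB, B->C, C->D, D->A

  step 1 ⇒ step 2: ABDAD ⇒ AB·C·A·AB·A
    A ↦ AB
    B ↦ C
    D ↦ A
  step 0 ⇒ step 1: ACDC ⇒ AB·D·A·D
    C ↦ D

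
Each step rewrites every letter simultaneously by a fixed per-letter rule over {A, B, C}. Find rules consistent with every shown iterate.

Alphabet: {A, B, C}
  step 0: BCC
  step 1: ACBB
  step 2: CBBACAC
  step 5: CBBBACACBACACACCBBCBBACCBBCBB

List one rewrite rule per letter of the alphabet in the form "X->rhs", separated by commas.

A->CB, B->AC, C->B

  step 1 ⇒ step 2: ACBB ⇒ CB·B·AC·AC
    A ↦ CB
    B ↦ AC
    C ↦ B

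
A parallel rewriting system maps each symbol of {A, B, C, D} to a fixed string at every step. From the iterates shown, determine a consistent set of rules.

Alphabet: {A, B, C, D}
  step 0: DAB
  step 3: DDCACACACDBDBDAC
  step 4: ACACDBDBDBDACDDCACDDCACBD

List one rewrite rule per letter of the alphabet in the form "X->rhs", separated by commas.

A->B, B->DDC, C->D, D->AC

  step 3 ⇒ step 4: DDCACACACDBDBDAC ⇒ AC·AC·D·B·D·B·D·B·D·AC·DDC·AC·DDC·AC·B·D
    A ↦ B
    B ↦ DDC
    C ↦ D
    D ↦ AC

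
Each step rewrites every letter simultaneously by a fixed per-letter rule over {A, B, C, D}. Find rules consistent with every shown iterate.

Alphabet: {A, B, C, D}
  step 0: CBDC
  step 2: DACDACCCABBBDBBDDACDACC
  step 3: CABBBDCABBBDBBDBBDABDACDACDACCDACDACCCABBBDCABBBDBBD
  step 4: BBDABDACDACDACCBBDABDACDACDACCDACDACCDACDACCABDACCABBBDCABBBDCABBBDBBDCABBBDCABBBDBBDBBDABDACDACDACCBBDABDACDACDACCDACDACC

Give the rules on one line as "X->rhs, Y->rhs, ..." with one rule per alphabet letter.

  step 3 ⇒ step 4: CABBBDCABBBDBBDBBDABDACDACDACCDACDACCCABBBDCABBBDBBD ⇒ BBD·AB·DAC·DAC·DAC·C·BBD·AB·DAC·DAC·DAC·C·DAC·DAC·C·DAC·DAC·C·AB·DAC·C·AB·BBD·C·AB·BBD·C·AB·BBD·BBD·C·AB·BBD·C·AB·BBD·BBD·BBD·AB·DAC·DAC·DAC·C·BBD·AB·DAC·DAC·DAC·C·DAC·DAC·C
    A ↦ AB
    B ↦ DAC
    C ↦ BBD
    D ↦ C

A->AB, B->DAC, C->BBD, D->C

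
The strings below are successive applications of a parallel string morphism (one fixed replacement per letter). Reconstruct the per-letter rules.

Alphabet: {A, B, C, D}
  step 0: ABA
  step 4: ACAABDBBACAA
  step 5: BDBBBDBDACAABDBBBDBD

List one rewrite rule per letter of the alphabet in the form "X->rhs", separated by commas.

  step 4 ⇒ step 5: ACAABDBBACAA ⇒ BD·BB·BD·BD·A·C·A·A·BD·BB·BD·BD
    A ↦ BD
    B ↦ A
    C ↦ BB
    D ↦ C

A->BD, B->A, C->BB, D->C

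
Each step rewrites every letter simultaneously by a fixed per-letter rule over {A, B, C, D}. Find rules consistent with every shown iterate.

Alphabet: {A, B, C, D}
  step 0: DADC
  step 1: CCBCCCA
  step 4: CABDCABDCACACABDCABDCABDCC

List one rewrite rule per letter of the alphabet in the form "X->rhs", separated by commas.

A->B, B->D, C->CA, D->CC

  step 0 ⇒ step 1: DADC ⇒ CC·B·CC·CA
    A ↦ B
    C ↦ CA
    D ↦ CC
    B ↦ D  (constrained at step 1)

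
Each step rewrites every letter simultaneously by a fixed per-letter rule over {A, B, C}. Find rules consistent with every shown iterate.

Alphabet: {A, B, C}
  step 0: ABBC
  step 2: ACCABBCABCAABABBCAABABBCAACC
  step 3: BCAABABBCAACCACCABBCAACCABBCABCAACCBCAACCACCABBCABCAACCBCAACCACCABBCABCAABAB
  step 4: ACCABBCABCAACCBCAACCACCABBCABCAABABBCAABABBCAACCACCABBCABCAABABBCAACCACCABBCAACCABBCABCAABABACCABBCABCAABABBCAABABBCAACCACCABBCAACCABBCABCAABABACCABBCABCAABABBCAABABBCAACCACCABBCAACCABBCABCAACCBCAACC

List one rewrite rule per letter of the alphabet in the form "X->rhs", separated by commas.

A->BCA, B->ACC, C->AB

  step 3 ⇒ step 4: BCAABABBCAACCACCABBCAACCABBCABCAACCBCAACCACCABBCABCAACCBCAACCACCABBCABCAABAB ⇒ ACC·AB·BCA·BCA·ACC·BCA·ACC·ACC·AB·BCA·BCA·AB·AB·BCA·AB·AB·BCA·ACC·ACC·AB·BCA·BCA·AB·AB·BCA·ACC·ACC·AB·BCA·ACC·AB·BCA·BCA·AB·AB·ACC·AB·BCA·BCA·AB·AB·BCA·AB·AB·BCA·ACC·ACC·AB·BCA·ACC·AB·BCA·BCA·AB·AB·ACC·AB·BCA·BCA·AB·AB·BCA·AB·AB·BCA·ACC·ACC·AB·BCA·ACC·AB·BCA·BCA·ACC·BCA·ACC
    A ↦ BCA
    B ↦ ACC
    C ↦ AB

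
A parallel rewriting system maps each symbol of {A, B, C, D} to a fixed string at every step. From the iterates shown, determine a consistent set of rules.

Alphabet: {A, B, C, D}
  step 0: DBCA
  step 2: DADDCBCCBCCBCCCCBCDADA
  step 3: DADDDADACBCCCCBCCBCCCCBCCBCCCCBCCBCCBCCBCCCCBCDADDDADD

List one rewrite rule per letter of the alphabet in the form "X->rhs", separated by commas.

A->DD, B->CC, C->CBC, D->DA

  step 2 ⇒ step 3: DADDCBCCBCCBCCCCBCDADA ⇒ DA·DD·DA·DA·CBC·CC·CBC·CBC·CC·CBC·CBC·CC·CBC·CBC·CBC·CBC·CC·CBC·DA·DD·DA·DD
    A ↦ DD
    B ↦ CC
    C ↦ CBC
    D ↦ DA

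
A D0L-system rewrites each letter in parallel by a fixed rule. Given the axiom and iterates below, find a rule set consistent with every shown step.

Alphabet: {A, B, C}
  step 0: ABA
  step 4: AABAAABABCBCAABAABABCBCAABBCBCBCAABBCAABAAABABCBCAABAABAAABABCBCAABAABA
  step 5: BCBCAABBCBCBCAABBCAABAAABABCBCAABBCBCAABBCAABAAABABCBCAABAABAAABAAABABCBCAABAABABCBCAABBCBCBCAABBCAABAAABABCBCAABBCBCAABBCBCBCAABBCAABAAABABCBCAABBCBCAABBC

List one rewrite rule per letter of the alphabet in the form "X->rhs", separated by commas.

  step 4 ⇒ step 5: AABAAABABCBCAABAABABCBCAABBCBCBCAABBCAABAAABABCBCAABAABAAABABCBCAABAABA ⇒ BC·BC·AAB·BC·BC·BC·AAB·BC·AAB·A·AAB·A·BC·BC·AAB·BC·BC·AAB·BC·AAB·A·AAB·A·BC·BC·AAB·AAB·A·AAB·A·AAB·A·BC·BC·AAB·AAB·A·BC·BC·AAB·BC·BC·BC·AAB·BC·AAB·A·AAB·A·BC·BC·AAB·BC·BC·AAB·BC·BC·BC·AAB·BC·AAB·A·AAB·A·BC·BC·AAB·BC·BC·AAB·BC
    A ↦ BC
    B ↦ AAB
    C ↦ A

A->BC, B->AAB, C->A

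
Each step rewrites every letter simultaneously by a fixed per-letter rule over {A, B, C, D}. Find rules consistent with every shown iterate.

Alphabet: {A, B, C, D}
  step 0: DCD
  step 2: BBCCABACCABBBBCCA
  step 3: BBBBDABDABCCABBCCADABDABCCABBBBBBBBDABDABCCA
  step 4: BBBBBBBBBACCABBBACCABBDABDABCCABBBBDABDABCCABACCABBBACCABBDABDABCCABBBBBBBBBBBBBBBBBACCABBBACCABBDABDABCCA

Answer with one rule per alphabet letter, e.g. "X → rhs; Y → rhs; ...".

  step 3 ⇒ step 4: BBBBDABDABCCABBCCADABDABCCABBBBBBBBDABDABCCA ⇒ BB·BB·BB·BB·BA·CCA·BB·BA·CCA·BB·DAB·DAB·CCA·BB·BB·DAB·DAB·CCA·BA·CCA·BB·BA·CCA·BB·DAB·DAB·CCA·BB·BB·BB·BB·BB·BB·BB·BB·BA·CCA·BB·BA·CCA·BB·DAB·DAB·CCA
    A ↦ CCA
    B ↦ BB
    C ↦ DAB
    D ↦ BA

A->CCA, B->BB, C->DAB, D->BA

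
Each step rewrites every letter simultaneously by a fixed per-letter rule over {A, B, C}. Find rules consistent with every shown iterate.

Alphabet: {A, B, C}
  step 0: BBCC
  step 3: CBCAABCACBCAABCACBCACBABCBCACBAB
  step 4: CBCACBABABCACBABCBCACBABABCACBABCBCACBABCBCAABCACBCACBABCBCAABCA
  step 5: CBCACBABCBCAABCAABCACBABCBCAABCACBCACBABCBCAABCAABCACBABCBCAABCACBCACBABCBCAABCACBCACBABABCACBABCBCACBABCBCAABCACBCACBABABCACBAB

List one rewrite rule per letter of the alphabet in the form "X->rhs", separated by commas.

A->AB, B->CA, C->CB

  step 4 ⇒ step 5: CBCACBABABCACBABCBCACBABABCACBABCBCACBABCBCAABCACBCACBABCBCAABCA ⇒ CB·CA·CB·AB·CB·CA·AB·CA·AB·CA·CB·AB·CB·CA·AB·CA·CB·CA·CB·AB·CB·CA·AB·CA·AB·CA·CB·AB·CB·CA·AB·CA·CB·CA·CB·AB·CB·CA·AB·CA·CB·CA·CB·AB·AB·CA·CB·AB·CB·CA·CB·AB·CB·CA·AB·CA·CB·CA·CB·AB·AB·CA·CB·AB
    A ↦ AB
    B ↦ CA
    C ↦ CB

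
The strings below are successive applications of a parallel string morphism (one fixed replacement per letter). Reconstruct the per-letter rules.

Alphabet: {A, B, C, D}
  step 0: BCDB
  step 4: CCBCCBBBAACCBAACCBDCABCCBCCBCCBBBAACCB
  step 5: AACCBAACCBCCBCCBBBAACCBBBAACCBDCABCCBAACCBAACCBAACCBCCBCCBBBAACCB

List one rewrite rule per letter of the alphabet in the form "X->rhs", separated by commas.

A->B, B->CCB, C->A, D->DC

  step 4 ⇒ step 5: CCBCCBBBAACCBAACCBDCABCCBCCBCCBBBAACCB ⇒ A·A·CCB·A·A·CCB·CCB·CCB·B·B·A·A·CCB·B·B·A·A·CCB·DC·A·B·CCB·A·A·CCB·A·A·CCB·A·A·CCB·CCB·CCB·B·B·A·A·CCB
    A ↦ B
    B ↦ CCB
    C ↦ A
    D ↦ DC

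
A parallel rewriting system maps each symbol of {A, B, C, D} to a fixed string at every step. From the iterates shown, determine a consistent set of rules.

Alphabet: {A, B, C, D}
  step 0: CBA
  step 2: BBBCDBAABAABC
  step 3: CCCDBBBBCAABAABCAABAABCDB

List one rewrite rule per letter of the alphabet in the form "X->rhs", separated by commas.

A->AAB, B->C, C->DB, D->BBB

  step 2 ⇒ step 3: BBBCDBAABAABC ⇒ C·C·C·DB·BBB·C·AAB·AAB·C·AAB·AAB·C·DB
    A ↦ AAB
    B ↦ C
    C ↦ DB
    D ↦ BBB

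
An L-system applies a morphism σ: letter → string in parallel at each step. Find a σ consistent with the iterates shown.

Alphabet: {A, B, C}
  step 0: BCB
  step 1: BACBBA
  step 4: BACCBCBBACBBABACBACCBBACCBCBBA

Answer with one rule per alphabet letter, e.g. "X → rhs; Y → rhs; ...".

  step 0 ⇒ step 1: BCB ⇒ BA·CB·BA
    B ↦ BA
    C ↦ CB
    A ↦ C  (constrained at step 1)

A->C, B->BA, C->CB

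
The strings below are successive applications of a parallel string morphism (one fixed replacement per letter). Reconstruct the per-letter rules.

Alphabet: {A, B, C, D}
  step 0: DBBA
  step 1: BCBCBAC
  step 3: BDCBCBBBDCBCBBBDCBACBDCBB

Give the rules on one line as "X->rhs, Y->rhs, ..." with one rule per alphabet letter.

  step 0 ⇒ step 1: DBBA ⇒ B·CB·CB·AC
    A ↦ AC
    B ↦ CB
    D ↦ B
    C ↦ BD  (constrained at step 1)

A->AC, B->CB, C->BD, D->B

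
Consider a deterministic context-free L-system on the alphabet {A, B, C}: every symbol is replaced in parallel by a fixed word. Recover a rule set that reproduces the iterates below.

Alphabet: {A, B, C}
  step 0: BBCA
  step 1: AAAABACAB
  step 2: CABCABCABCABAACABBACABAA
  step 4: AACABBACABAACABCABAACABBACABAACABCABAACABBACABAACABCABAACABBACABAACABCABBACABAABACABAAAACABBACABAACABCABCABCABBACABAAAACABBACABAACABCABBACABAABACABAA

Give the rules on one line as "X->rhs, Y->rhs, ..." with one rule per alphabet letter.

  step 1 ⇒ step 2: AAAABACAB ⇒ CAB·CAB·CAB·CAB·AA·CAB·BA·CAB·AA
    A ↦ CAB
    B ↦ AA
    C ↦ BA

A->CAB, B->AA, C->BA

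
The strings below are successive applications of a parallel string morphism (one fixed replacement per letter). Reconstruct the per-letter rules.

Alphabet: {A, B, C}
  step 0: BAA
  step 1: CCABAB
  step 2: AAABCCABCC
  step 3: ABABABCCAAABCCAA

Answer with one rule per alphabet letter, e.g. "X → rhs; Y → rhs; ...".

  step 2 ⇒ step 3: AAABCCABCC ⇒ AB·AB·AB·CC·A·A·AB·CC·A·A
    A ↦ AB
    B ↦ CC
    C ↦ A

A->AB, B->CC, C->A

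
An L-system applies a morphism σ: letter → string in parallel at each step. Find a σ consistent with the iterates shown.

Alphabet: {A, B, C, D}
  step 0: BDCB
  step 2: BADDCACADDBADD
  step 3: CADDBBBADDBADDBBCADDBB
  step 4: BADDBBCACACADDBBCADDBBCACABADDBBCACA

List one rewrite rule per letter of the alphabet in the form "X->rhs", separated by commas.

A->DD, B->CA, C->BA, D->B

  step 3 ⇒ step 4: CADDBBBADDBADDBBCADDBB ⇒ BA·DD·B·B·CA·CA·CA·DD·B·B·CA·DD·B·B·CA·CA·BA·DD·B·B·CA·CA
    A ↦ DD
    B ↦ CA
    C ↦ BA
    D ↦ B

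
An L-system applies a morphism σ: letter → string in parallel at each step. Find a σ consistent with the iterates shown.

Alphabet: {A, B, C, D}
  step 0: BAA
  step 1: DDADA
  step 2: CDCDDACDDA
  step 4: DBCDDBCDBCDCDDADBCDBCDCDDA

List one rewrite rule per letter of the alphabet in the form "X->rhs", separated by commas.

A->DA, B->D, C->B, D->CD

  step 1 ⇒ step 2: DDADA ⇒ CD·CD·DA·CD·DA
    A ↦ DA
    D ↦ CD
  step 0 ⇒ step 1: BAA ⇒ D·DA·DA
    B ↦ D
    C ↦ B  (constrained at step 2)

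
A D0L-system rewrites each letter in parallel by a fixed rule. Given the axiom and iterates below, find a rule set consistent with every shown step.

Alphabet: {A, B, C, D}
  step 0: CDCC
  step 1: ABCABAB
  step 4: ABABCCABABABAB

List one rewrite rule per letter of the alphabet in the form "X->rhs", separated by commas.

A->D, B->D, C->AB, D->C

  step 0 ⇒ step 1: CDCC ⇒ AB·C·AB·AB
    C ↦ AB
    D ↦ C
    A ↦ D  (constrained at step 1)
    B ↦ D  (constrained at step 1)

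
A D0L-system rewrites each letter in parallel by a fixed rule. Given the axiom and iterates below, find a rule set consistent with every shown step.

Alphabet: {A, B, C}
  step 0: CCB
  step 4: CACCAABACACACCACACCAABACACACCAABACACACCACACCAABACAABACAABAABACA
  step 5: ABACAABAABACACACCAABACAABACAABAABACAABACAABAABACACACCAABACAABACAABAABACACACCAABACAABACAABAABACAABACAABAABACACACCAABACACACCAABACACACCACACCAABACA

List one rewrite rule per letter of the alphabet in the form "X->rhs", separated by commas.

A->CA, B->C, C->ABA

  step 4 ⇒ step 5: CACCAABACACACCACACCAABACACACCAABACACACCACACCAABACAABACAABAABACA ⇒ ABA·CA·ABA·ABA·CA·CA·C·CA·ABA·CA·ABA·CA·ABA·ABA·CA·ABA·CA·ABA·ABA·CA·CA·C·CA·ABA·CA·ABA·CA·ABA·ABA·CA·CA·C·CA·ABA·CA·ABA·CA·ABA·ABA·CA·ABA·CA·ABA·ABA·CA·CA·C·CA·ABA·CA·CA·C·CA·ABA·CA·CA·C·CA·CA·C·CA·ABA·CA
    A ↦ CA
    B ↦ C
    C ↦ ABA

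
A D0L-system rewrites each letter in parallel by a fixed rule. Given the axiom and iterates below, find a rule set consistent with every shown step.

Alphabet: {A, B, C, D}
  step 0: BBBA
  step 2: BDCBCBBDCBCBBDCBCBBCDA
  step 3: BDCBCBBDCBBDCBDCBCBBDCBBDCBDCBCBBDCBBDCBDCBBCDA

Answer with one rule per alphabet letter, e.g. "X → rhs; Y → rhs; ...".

A->DA, B->BDC, C->B, D->BC

  step 2 ⇒ step 3: BDCBCBBDCBCBBDCBCBBCDA ⇒ BDC·BC·B·BDC·B·BDC·BDC·BC·B·BDC·B·BDC·BDC·BC·B·BDC·B·BDC·BDC·B·BC·DA
    A ↦ DA
    B ↦ BDC
    C ↦ B
    D ↦ BC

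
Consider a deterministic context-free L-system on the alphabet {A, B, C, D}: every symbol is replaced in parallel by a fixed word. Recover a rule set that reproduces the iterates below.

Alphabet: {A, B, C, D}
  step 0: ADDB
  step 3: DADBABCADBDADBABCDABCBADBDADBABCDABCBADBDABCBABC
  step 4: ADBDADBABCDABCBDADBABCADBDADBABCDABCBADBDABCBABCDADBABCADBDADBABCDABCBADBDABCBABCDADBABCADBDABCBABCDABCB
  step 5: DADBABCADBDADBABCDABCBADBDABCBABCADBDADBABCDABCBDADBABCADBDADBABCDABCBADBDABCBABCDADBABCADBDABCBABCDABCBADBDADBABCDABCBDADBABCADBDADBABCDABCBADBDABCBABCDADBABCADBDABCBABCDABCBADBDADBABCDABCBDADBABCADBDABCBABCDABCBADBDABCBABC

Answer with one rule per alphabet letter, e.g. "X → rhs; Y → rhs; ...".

  step 4 ⇒ step 5: ADBDADBABCDABCBDADBABCADBDADBABCDABCBADBDABCBABCDADBABCADBDADBABCDABCBADBDABCBABCDADBABCADBDABCBABCDABCB ⇒ D·ADB·ABC·ADB·D·ADB·ABC·D·ABC·B·ADB·D·ABC·B·ABC·ADB·D·ADB·ABC·D·ABC·B·D·ADB·ABC·ADB·D·ADB·ABC·D·ABC·B·ADB·D·ABC·B·ABC·D·ADB·ABC·ADB·D·ABC·B·ABC·D·ABC·B·ADB·D·ADB·ABC·D·ABC·B·D·ADB·ABC·ADB·D·ADB·ABC·D·ABC·B·ADB·D·ABC·B·ABC·D·ADB·ABC·ADB·D·ABC·B·ABC·D·ABC·B·ADB·D·ADB·ABC·D·ABC·B·D·ADB·ABC·ADB·D·ABC·B·ABC·D·ABC·B·ADB·D·ABC·B·ABC
    A ↦ D
    B ↦ ABC
    C ↦ B
    D ↦ ADB

A->D, B->ABC, C->B, D->ADB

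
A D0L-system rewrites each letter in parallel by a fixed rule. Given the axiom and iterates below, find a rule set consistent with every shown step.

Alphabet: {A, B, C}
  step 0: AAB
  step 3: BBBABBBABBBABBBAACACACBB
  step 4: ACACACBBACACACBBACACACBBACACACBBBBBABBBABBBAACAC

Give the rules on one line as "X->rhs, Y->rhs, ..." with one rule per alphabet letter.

A->BB, B->AC, C->BA

  step 3 ⇒ step 4: BBBABBBABBBABBBAACACACBB ⇒ AC·AC·AC·BB·AC·AC·AC·BB·AC·AC·AC·BB·AC·AC·AC·BB·BB·BA·BB·BA·BB·BA·AC·AC
    A ↦ BB
    B ↦ AC
    C ↦ BA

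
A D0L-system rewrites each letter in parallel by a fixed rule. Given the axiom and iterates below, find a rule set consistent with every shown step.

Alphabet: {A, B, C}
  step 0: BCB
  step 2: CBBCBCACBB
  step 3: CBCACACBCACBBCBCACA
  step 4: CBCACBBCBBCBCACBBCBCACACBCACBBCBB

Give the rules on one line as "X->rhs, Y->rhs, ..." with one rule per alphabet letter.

A->B, B->CA, C->CB

  step 3 ⇒ step 4: CBCACACBCACBBCBCACA ⇒ CB·CA·CB·B·CB·B·CB·CA·CB·B·CB·CA·CA·CB·CA·CB·B·CB·B
    A ↦ B
    B ↦ CA
    C ↦ CB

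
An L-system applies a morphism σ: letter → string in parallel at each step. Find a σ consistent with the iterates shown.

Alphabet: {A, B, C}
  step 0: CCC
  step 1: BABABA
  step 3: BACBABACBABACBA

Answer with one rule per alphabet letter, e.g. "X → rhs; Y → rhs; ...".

  step 0 ⇒ step 1: CCC ⇒ BA·BA·BA
    C ↦ BA
    A ↦ BA  (constrained at step 1)
    B ↦ C  (constrained at step 1)

A->BA, B->C, C->BA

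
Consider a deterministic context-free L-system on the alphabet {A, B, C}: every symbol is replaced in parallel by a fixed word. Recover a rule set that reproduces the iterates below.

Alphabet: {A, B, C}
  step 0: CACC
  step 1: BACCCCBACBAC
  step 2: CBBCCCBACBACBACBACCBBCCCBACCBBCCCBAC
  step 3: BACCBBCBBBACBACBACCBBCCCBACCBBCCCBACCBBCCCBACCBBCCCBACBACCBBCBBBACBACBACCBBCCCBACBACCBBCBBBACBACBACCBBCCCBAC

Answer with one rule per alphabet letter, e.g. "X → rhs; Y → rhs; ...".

A->CCC, B->CBB, C->BAC

  step 2 ⇒ step 3: CBBCCCBACBACBACBACCBBCCCBACCBBCCCBAC ⇒ BAC·CBB·CBB·BAC·BAC·BAC·CBB·CCC·BAC·CBB·CCC·BAC·CBB·CCC·BAC·CBB·CCC·BAC·BAC·CBB·CBB·BAC·BAC·BAC·CBB·CCC·BAC·BAC·CBB·CBB·BAC·BAC·BAC·CBB·CCC·BAC
    A ↦ CCC
    B ↦ CBB
    C ↦ BAC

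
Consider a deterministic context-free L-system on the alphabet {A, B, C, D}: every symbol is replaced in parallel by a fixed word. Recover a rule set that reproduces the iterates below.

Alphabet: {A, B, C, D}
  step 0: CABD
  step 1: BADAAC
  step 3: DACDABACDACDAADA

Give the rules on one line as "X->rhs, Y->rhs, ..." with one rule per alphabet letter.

  step 0 ⇒ step 1: CABD ⇒ BA·DA·A·C
    A ↦ DA
    B ↦ A
    C ↦ BA
    D ↦ C

A->DA, B->A, C->BA, D->C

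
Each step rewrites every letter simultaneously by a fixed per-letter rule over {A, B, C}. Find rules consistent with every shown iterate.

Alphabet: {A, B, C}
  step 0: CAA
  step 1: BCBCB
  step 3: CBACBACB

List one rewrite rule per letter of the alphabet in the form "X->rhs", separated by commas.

A->CB, B->A, C->B

  step 0 ⇒ step 1: CAA ⇒ B·CB·CB
    A ↦ CB
    C ↦ B
    B ↦ A  (constrained at step 1)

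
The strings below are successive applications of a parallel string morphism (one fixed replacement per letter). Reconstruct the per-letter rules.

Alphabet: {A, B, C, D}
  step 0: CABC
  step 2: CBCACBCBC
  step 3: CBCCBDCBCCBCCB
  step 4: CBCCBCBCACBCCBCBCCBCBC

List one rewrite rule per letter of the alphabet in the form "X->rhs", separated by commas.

  step 3 ⇒ step 4: CBCCBDCBCCBCCB ⇒ CB·C·CB·CB·C·A·CB·C·CB·CB·C·CB·CB·C
    B ↦ C
    C ↦ CB
    D ↦ A
  step 2 ⇒ step 3: CBCACBCBC ⇒ CB·C·CB·D·CB·C·CB·C·CB
    A ↦ D

A->D, B->C, C->CB, D->A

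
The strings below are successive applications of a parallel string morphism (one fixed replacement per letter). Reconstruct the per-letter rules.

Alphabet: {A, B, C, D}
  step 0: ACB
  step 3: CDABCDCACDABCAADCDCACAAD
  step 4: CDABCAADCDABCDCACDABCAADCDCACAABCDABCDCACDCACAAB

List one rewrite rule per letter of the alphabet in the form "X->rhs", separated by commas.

A->CA, B->AD, C->CD, D->AB

  step 3 ⇒ step 4: CDABCDCACDABCAADCDCACAAD ⇒ CD·AB·CA·AD·CD·AB·CD·CA·CD·AB·CA·AD·CD·CA·CA·AB·CD·AB·CD·CA·CD·CA·CA·AB
    A ↦ CA
    B ↦ AD
    C ↦ CD
    D ↦ AB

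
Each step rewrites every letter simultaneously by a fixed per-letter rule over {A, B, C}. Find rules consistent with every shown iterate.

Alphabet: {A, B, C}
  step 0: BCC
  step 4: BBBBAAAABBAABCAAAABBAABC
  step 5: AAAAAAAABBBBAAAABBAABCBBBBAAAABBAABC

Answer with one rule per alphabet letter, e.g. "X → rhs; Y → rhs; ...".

  step 4 ⇒ step 5: BBBBAAAABBAABCAAAABBAABC ⇒ AA·AA·AA·AA·B·B·B·B·AA·AA·B·B·AA·BC·B·B·B·B·AA·AA·B·B·AA·BC
    A ↦ B
    B ↦ AA
    C ↦ BC

A->B, B->AA, C->BC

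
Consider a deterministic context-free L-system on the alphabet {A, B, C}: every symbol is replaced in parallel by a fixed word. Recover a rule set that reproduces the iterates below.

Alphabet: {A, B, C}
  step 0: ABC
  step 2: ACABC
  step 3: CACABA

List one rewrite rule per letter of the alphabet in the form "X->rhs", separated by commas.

  step 2 ⇒ step 3: ACABC ⇒ C·A·C·AB·A
    A ↦ C
    B ↦ AB
    C ↦ A

A->C, B->AB, C->A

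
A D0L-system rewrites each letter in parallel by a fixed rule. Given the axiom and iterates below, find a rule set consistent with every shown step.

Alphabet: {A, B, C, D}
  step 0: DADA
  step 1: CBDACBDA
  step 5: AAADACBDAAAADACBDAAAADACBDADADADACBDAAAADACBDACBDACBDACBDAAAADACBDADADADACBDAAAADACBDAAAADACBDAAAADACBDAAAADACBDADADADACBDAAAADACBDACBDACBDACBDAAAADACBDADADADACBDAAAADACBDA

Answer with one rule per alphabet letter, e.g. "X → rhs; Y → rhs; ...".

A->DA, B->DA, C->AAA, D->CB

  step 0 ⇒ step 1: DADA ⇒ CB·DA·CB·DA
    A ↦ DA
    D ↦ CB
    B ↦ DA  (constrained at step 1)
    C ↦ AAA  (constrained at step 1)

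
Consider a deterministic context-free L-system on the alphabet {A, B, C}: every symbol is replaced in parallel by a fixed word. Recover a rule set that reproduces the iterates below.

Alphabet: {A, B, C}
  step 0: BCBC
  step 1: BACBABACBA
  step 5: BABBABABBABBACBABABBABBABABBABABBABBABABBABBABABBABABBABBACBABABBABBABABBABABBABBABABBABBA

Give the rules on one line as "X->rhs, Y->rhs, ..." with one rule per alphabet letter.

A->B, B->BA, C->CBA

  step 0 ⇒ step 1: BCBC ⇒ BA·CBA·BA·CBA
    B ↦ BA
    C ↦ CBA
    A ↦ B  (constrained at step 1)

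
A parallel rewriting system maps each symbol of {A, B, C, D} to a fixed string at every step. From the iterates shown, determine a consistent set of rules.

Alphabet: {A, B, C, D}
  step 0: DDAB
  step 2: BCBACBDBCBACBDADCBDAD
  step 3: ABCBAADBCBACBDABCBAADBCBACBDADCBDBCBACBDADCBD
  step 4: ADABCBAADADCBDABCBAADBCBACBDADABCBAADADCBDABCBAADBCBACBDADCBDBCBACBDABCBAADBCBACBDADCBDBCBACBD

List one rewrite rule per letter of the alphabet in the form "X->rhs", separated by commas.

  step 3 ⇒ step 4: ABCBAADBCBACBDABCBAADBCBACBDADCBDBCBACBDADCBD ⇒ AD·A·BCB·A·AD·AD·CBD·A·BCB·A·AD·BCB·A·CBD·AD·A·BCB·A·AD·AD·CBD·A·BCB·A·AD·BCB·A·CBD·AD·CBD·BCB·A·CBD·A·BCB·A·AD·BCB·A·CBD·AD·CBD·BCB·A·CBD
    A ↦ AD
    B ↦ A
    C ↦ BCB
    D ↦ CBD

A->AD, B->A, C->BCB, D->CBD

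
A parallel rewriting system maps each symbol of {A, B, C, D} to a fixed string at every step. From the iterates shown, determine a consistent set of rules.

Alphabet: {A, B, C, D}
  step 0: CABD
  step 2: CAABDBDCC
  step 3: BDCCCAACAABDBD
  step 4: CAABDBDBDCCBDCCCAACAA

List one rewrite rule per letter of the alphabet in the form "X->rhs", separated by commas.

A->C, B->C, C->BD, D->AA

  step 3 ⇒ step 4: BDCCCAACAABDBD ⇒ C·AA·BD·BD·BD·C·C·BD·C·C·C·AA·C·AA
    A ↦ C
    B ↦ C
    C ↦ BD
    D ↦ AA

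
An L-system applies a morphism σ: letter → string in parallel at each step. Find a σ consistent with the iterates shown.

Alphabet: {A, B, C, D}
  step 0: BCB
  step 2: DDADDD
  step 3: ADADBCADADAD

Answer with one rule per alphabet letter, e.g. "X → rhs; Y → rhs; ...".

A->BC, B->CC, C->D, D->AD

  step 2 ⇒ step 3: DDADDD ⇒ AD·AD·BC·AD·AD·AD
    A ↦ BC
    D ↦ AD
    B ↦ CC  (constrained at step 0)
    C ↦ D  (constrained at step 0)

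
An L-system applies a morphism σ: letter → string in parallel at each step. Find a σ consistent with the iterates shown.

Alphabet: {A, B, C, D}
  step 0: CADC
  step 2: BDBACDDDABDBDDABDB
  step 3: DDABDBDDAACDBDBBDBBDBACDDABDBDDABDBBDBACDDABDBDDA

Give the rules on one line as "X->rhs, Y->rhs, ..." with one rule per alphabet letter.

  step 2 ⇒ step 3: BDBACDDDABDBDDABDB ⇒ DDA·BDB·DDA·AC·D·BDB·BDB·BDB·AC·DDA·BDB·DDA·BDB·BDB·AC·DDA·BDB·DDA
    A ↦ AC
    B ↦ DDA
    C ↦ D
    D ↦ BDB

A->AC, B->DDA, C->D, D->BDB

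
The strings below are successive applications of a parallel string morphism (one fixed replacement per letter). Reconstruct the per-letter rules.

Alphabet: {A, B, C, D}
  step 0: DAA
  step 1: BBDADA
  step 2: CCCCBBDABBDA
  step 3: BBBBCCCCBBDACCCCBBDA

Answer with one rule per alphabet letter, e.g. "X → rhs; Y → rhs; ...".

A->DA, B->CC, C->B, D->BB

  step 2 ⇒ step 3: CCCCBBDABBDA ⇒ B·B·B·B·CC·CC·BB·DA·CC·CC·BB·DA
    A ↦ DA
    B ↦ CC
    C ↦ B
    D ↦ BB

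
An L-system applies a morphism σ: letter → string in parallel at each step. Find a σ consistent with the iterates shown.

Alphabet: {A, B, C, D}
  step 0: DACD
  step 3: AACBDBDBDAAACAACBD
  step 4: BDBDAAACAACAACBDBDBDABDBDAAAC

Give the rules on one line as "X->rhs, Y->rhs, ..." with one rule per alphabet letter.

A->BD, B->A, C->A, D->AC

  step 3 ⇒ step 4: AACBDBDBDAAACAACBD ⇒ BD·BD·A·A·AC·A·AC·A·AC·BD·BD·BD·A·BD·BD·A·A·AC
    A ↦ BD
    B ↦ A
    C ↦ A
    D ↦ AC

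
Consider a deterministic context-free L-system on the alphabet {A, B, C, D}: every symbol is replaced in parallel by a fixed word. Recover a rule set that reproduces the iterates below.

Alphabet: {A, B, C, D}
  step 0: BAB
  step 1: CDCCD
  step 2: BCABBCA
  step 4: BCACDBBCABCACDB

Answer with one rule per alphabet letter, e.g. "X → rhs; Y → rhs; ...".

  step 1 ⇒ step 2: CDCCD ⇒ B·CA·B·B·CA
    C ↦ B
    D ↦ CA
  step 0 ⇒ step 1: BAB ⇒ CD·C·CD
    A ↦ C
  step 0 ⇒ step 1: BAB ⇒ CD·C·CD
    B ↦ CD

A->C, B->CD, C->B, D->CA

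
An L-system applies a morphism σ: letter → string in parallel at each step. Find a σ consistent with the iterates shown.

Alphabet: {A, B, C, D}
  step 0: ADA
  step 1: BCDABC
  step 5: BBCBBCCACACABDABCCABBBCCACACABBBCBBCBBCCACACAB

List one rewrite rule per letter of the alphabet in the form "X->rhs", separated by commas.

A->BC, B->CA, C->B, D->DA

  step 0 ⇒ step 1: ADA ⇒ BC·DA·BC
    A ↦ BC
    D ↦ DA
    B ↦ CA  (constrained at step 1)
    C ↦ B  (constrained at step 1)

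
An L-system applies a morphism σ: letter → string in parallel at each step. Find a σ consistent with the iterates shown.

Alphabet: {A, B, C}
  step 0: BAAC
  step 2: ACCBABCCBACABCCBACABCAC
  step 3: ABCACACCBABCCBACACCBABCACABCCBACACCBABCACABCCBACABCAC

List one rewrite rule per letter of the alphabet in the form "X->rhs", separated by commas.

  step 2 ⇒ step 3: ACCBABCCBACABCCBACABCAC ⇒ ABC·AC·AC·CB·ABC·CB·AC·AC·CB·ABC·AC·ABC·CB·AC·AC·CB·ABC·AC·ABC·CB·AC·ABC·AC
    A ↦ ABC
    B ↦ CB
    C ↦ AC

A->ABC, B->CB, C->AC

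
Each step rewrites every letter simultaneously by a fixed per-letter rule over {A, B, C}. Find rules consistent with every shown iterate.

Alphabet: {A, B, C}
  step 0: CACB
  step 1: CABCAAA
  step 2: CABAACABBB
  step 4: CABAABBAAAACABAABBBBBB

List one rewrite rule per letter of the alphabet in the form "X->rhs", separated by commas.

  step 1 ⇒ step 2: CABCAAA ⇒ CA·B·AA·CA·B·B·B
    A ↦ B
    B ↦ AA
    C ↦ CA

A->B, B->AA, C->CA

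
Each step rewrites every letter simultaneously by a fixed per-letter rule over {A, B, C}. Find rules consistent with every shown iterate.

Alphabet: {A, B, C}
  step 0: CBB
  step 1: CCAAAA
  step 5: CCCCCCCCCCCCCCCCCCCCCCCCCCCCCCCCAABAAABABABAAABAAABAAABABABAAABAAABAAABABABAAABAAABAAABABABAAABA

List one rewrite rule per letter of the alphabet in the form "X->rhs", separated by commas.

  step 0 ⇒ step 1: CBB ⇒ CC·AA·AA
    B ↦ AA
    C ↦ CC
    A ↦ BA  (constrained at step 1)

A->BA, B->AA, C->CC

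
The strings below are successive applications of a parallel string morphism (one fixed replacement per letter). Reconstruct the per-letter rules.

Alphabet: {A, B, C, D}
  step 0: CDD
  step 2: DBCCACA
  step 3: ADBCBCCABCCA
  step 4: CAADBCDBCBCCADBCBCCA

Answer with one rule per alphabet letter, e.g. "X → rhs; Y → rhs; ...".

A->CA, B->D, C->BC, D->A

  step 3 ⇒ step 4: ADBCBCCABCCA ⇒ CA·A·D·BC·D·BC·BC·CA·D·BC·BC·CA
    A ↦ CA
    B ↦ D
    C ↦ BC
    D ↦ A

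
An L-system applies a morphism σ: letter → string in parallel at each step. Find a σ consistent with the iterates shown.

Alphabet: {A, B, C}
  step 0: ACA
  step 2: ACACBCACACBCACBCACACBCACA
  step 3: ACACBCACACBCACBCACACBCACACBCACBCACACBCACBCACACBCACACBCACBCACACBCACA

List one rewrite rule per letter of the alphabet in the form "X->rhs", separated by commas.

  step 2 ⇒ step 3: ACACBCACACBCACBCACACBCACA ⇒ ACA·CBC·ACA·CBC·A·CBC·ACA·CBC·ACA·CBC·A·CBC·ACA·CBC·A·CBC·ACA·CBC·ACA·CBC·A·CBC·ACA·CBC·ACA
    A ↦ ACA
    B ↦ A
    C ↦ CBC

A->ACA, B->A, C->CBC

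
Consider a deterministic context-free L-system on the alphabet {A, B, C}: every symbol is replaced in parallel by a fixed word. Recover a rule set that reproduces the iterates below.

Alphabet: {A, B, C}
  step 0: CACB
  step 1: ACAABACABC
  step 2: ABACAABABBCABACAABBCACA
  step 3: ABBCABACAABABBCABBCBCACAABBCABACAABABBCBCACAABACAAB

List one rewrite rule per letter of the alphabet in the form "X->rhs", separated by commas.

  step 2 ⇒ step 3: ABACAABABBCABACAABBCACA ⇒ AB·BC·AB·ACA·AB·AB·BC·AB·BC·BC·ACA·AB·BC·AB·ACA·AB·AB·BC·BC·ACA·AB·ACA·AB
    A ↦ AB
    B ↦ BC
    C ↦ ACA

A->AB, B->BC, C->ACA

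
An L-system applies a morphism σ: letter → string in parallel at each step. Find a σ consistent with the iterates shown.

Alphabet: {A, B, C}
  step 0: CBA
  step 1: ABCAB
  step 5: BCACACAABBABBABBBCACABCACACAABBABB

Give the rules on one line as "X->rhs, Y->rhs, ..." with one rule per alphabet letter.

  step 0 ⇒ step 1: CBA ⇒ AB·CA·B
    A ↦ B
    B ↦ CA
    C ↦ AB

A->B, B->CA, C->AB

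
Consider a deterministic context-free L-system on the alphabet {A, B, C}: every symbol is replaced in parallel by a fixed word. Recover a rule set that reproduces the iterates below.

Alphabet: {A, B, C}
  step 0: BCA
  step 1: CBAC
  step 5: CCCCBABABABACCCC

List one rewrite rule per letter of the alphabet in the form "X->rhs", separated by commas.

A->C, B->C, C->BA

  step 0 ⇒ step 1: BCA ⇒ C·BA·C
    A ↦ C
    B ↦ C
    C ↦ BA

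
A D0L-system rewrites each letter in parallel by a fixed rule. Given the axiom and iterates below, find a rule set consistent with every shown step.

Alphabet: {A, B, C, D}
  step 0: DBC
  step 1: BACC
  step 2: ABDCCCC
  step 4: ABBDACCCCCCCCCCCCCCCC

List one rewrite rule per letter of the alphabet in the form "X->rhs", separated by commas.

  step 1 ⇒ step 2: BACC ⇒ A·BD·CC·CC
    A ↦ BD
    B ↦ A
    C ↦ CC
  step 0 ⇒ step 1: DBC ⇒ B·A·CC
    D ↦ B

A->BD, B->A, C->CC, D->B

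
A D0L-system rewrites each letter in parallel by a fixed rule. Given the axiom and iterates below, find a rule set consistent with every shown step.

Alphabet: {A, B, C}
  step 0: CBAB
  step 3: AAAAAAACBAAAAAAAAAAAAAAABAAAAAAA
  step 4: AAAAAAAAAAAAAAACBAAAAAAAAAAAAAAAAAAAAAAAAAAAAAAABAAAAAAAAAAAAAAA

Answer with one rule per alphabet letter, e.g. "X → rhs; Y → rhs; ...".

A->AA, B->BA, C->AC

  step 3 ⇒ step 4: AAAAAAACBAAAAAAAAAAAAAAABAAAAAAA ⇒ AA·AA·AA·AA·AA·AA·AA·AC·BA·AA·AA·AA·AA·AA·AA·AA·AA·AA·AA·AA·AA·AA·AA·AA·BA·AA·AA·AA·AA·AA·AA·AA
    A ↦ AA
    B ↦ BA
    C ↦ AC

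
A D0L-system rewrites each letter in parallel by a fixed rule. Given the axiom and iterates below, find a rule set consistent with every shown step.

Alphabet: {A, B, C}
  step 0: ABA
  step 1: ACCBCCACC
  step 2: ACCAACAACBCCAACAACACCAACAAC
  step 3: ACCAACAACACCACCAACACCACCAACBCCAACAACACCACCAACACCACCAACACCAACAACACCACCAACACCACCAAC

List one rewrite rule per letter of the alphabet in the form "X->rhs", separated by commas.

  step 2 ⇒ step 3: ACCAACAACBCCAACAACACCAACAAC ⇒ ACC·AAC·AAC·ACC·ACC·AAC·ACC·ACC·AAC·BCC·AAC·AAC·ACC·ACC·AAC·ACC·ACC·AAC·ACC·AAC·AAC·ACC·ACC·AAC·ACC·ACC·AAC
    A ↦ ACC
    B ↦ BCC
    C ↦ AAC

A->ACC, B->BCC, C->AAC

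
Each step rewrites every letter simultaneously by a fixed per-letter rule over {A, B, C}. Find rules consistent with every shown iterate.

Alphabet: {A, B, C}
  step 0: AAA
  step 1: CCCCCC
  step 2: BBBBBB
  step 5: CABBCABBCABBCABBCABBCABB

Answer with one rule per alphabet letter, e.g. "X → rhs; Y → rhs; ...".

  step 1 ⇒ step 2: CCCCCC ⇒ B·B·B·B·B·B
    C ↦ B
  step 0 ⇒ step 1: AAA ⇒ CC·CC·CC
    A ↦ CC
    B ↦ CA  (constrained at step 2)

A->CC, B->CA, C->B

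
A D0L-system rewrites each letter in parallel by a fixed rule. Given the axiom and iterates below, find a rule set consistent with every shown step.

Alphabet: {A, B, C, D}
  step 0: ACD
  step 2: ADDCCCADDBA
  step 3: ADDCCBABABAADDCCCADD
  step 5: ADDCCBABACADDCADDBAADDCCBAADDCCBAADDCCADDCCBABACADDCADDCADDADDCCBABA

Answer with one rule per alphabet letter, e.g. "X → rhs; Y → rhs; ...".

  step 2 ⇒ step 3: ADDCCCADDBA ⇒ ADD·C·C·BA·BA·BA·ADD·C·C·C·ADD
    A ↦ ADD
    B ↦ C
    C ↦ BA
    D ↦ C

A->ADD, B->C, C->BA, D->C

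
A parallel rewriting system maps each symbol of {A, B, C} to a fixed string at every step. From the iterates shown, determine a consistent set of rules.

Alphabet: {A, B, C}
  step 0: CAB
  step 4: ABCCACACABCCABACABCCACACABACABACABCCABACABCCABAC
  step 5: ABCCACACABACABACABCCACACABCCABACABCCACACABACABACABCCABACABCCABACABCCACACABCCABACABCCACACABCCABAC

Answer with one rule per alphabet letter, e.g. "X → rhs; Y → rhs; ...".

  step 4 ⇒ step 5: ABCCACACABCCABACABCCACACABACABACABCCABACABCCABAC ⇒ AB·CC·AC·AC·AB·AC·AB·AC·AB·CC·AC·AC·AB·CC·AB·AC·AB·CC·AC·AC·AB·AC·AB·AC·AB·CC·AB·AC·AB·CC·AB·AC·AB·CC·AC·AC·AB·CC·AB·AC·AB·CC·AC·AC·AB·CC·AB·AC
    A ↦ AB
    B ↦ CC
    C ↦ AC

A->AB, B->CC, C->AC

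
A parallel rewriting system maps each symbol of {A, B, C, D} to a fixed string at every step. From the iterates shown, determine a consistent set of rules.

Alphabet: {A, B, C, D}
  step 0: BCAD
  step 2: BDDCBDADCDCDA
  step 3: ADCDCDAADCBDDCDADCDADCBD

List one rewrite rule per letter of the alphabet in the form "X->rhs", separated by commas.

  step 2 ⇒ step 3: BDDCBDADCDCDA ⇒ A·DC·DC·DA·A·DC·BD·DC·DA·DC·DA·DC·BD
    A ↦ BD
    B ↦ A
    C ↦ DA
    D ↦ DC

A->BD, B->A, C->DA, D->DC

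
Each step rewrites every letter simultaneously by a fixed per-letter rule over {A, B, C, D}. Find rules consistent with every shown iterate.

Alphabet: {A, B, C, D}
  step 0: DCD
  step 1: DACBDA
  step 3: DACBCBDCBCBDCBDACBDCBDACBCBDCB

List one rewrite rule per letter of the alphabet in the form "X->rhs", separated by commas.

A->CB, B->DCB, C->CB, D->DA

  step 0 ⇒ step 1: DCD ⇒ DA·CB·DA
    C ↦ CB
    D ↦ DA
    A ↦ CB  (constrained at step 1)
    B ↦ DCB  (constrained at step 1)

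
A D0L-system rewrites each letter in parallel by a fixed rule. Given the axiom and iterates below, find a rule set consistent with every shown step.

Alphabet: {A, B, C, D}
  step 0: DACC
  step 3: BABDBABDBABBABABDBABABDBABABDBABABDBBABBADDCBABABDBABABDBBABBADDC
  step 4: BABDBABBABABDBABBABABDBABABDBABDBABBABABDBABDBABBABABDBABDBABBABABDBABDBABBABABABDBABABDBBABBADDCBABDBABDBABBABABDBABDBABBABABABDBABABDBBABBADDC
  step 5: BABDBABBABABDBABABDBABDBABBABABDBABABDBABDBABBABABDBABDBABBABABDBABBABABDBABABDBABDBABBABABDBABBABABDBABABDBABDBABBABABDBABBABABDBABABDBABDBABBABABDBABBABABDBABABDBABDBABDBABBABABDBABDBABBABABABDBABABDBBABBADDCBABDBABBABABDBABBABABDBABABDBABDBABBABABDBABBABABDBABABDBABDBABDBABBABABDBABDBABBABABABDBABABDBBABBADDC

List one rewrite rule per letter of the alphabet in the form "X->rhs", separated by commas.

  step 4 ⇒ step 5: BABDBABBABABDBABBABABDBABABDBABDBABBABABDBABDBABBABABDBABDBABBABABDBABDBABBABABABDBABABDBBABBADDCBABDBABDBABBABABDBABDBABBABABABDBABABDBBABBADDC ⇒ BA·BD·BA·BBA·BA·BD·BA·BA·BD·BA·BD·BA·BBA·BA·BD·BA·BA·BD·BA·BD·BA·BBA·BA·BD·BA·BD·BA·BBA·BA·BD·BA·BBA·BA·BD·BA·BA·BD·BA·BD·BA·BBA·BA·BD·BA·BBA·BA·BD·BA·BA·BD·BA·BD·BA·BBA·BA·BD·BA·BBA·BA·BD·BA·BA·BD·BA·BD·BA·BBA·BA·BD·BA·BBA·BA·BD·BA·BA·BD·BA·BD·BA·BD·BA·BBA·BA·BD·BA·BD·BA·BBA·BA·BA·BD·BA·BA·BD·BBA·BBA·DDC·BA·BD·BA·BBA·BA·BD·BA·BBA·BA·BD·BA·BA·BD·BA·BD·BA·BBA·BA·BD·BA·BBA·BA·BD·BA·BA·BD·BA·BD·BA·BD·BA·BBA·BA·BD·BA·BD·BA·BBA·BA·BA·BD·BA·BA·BD·BBA·BBA·DDC
    A ↦ BD
    B ↦ BA
    C ↦ DDC
    D ↦ BBA

A->BD, B->BA, C->DDC, D->BBA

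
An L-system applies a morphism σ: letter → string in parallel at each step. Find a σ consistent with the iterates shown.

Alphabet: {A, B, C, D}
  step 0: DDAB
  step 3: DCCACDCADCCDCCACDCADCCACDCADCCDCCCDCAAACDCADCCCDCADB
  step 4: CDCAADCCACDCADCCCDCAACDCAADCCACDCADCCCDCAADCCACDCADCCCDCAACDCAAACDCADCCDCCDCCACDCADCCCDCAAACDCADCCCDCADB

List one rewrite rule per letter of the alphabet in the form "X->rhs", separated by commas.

A->DCC, B->ADB, C->A, D->CDC

  step 3 ⇒ step 4: DCCACDCADCCDCCACDCADCCACDCADCCDCCCDCAAACDCADCCCDCADB ⇒ CDC·A·A·DCC·A·CDC·A·DCC·CDC·A·A·CDC·A·A·DCC·A·CDC·A·DCC·CDC·A·A·DCC·A·CDC·A·DCC·CDC·A·A·CDC·A·A·A·CDC·A·DCC·DCC·DCC·A·CDC·A·DCC·CDC·A·A·A·CDC·A·DCC·CDC·ADB
    A ↦ DCC
    B ↦ ADB
    C ↦ A
    D ↦ CDC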